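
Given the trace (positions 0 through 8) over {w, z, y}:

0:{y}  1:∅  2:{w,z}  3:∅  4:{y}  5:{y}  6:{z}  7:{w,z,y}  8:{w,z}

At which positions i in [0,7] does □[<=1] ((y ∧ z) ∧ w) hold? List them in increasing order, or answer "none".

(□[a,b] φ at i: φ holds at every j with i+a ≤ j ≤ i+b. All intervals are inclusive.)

none

Evaluate at each i in [0,7]:
  i=0: ✗ (fails at j=0)
  i=1: ✗ (fails at j=1)
  i=2: ✗ (fails at j=2)
  i=3: ✗ (fails at j=3)
  i=4: ✗ (fails at j=4)
  i=5: ✗ (fails at j=5)
  i=6: ✗ (fails at j=6)
  i=7: ✗ (fails at j=8)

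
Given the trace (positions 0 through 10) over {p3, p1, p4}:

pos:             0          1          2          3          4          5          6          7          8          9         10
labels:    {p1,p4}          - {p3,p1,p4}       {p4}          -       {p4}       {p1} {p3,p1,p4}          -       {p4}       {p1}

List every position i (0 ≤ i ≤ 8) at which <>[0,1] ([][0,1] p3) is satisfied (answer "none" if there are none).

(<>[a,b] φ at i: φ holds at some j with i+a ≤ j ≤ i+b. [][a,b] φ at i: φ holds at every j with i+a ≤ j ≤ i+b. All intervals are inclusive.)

Evaluate at each i in [0,8]:
  i=0: ✗ (none in [0,1])
  i=1: ✗ (none in [1,2])
  i=2: ✗ (none in [2,3])
  i=3: ✗ (none in [3,4])
  i=4: ✗ (none in [4,5])
  i=5: ✗ (none in [5,6])
  i=6: ✗ (none in [6,7])
  i=7: ✗ (none in [7,8])
  i=8: ✗ (none in [8,9])

none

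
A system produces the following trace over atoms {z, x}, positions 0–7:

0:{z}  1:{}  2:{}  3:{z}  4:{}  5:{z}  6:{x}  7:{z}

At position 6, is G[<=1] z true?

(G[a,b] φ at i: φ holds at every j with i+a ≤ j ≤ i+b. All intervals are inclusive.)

Check z at every j in [6,7]:
  j=6: false
  j=7: true
Fails at j=6 → formula fails.

Does not hold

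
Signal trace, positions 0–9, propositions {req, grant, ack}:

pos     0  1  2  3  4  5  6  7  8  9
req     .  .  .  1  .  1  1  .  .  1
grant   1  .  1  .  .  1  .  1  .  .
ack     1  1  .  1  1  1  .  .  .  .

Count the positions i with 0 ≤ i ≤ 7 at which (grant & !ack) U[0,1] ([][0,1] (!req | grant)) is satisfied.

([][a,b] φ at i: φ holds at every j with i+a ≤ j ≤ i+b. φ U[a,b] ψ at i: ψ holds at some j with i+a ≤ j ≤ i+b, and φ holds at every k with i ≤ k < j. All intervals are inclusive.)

Evaluate at each i in [0,7]:
  i=0: ✓ (rhs at j=0)
  i=1: ✓ (rhs at j=1)
  i=2: ✗ (no rhs in [2,3])
  i=3: ✗ (lhs fails at k=3 before rhs at j=4)
  i=4: ✓ (rhs at j=4)
  i=5: ✗ (no rhs in [5,6])
  i=6: ✗ (lhs fails at k=6 before rhs at j=7)
  i=7: ✓ (rhs at j=7)
Positions where it holds: {0, 1, 4, 7} → 4.

4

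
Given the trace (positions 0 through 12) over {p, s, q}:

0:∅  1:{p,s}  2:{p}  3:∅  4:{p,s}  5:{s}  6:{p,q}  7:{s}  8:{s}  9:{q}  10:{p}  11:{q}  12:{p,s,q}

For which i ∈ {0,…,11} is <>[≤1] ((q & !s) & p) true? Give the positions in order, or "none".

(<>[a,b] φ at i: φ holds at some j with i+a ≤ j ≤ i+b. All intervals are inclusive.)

Evaluate at each i in [0,11]:
  i=0: ✗ (none in [0,1])
  i=1: ✗ (none in [1,2])
  i=2: ✗ (none in [2,3])
  i=3: ✗ (none in [3,4])
  i=4: ✗ (none in [4,5])
  i=5: ✓ (witness j=6)
  i=6: ✓ (witness j=6)
  i=7: ✗ (none in [7,8])
  i=8: ✗ (none in [8,9])
  i=9: ✗ (none in [9,10])
  i=10: ✗ (none in [10,11])
  i=11: ✗ (none in [11,12])

5, 6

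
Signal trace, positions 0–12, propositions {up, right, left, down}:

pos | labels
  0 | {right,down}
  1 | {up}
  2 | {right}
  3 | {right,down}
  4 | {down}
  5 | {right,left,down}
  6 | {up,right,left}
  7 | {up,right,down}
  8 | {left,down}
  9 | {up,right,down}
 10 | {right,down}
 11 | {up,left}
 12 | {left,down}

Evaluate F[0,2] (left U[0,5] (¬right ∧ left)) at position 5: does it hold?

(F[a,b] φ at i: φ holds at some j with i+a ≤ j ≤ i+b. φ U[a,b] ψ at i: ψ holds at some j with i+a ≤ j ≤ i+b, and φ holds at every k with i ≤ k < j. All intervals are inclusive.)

Check (left U[0,5] (¬right ∧ left)) at each j in [5,7]:
  j=5: fails
  j=6: fails
  j=7: fails
No position in the window satisfies it → formula fails.

Does not hold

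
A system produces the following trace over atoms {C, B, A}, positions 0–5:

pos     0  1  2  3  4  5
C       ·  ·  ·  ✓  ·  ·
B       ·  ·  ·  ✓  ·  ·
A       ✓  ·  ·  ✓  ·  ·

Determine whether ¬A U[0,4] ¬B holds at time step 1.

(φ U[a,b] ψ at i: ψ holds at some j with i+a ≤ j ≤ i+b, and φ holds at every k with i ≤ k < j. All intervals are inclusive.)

True

Need some j in [1,5] with ¬B, and ¬A at every k in [1,j-1].
  j=1: ¬B holds; no prefix to check → satisfied.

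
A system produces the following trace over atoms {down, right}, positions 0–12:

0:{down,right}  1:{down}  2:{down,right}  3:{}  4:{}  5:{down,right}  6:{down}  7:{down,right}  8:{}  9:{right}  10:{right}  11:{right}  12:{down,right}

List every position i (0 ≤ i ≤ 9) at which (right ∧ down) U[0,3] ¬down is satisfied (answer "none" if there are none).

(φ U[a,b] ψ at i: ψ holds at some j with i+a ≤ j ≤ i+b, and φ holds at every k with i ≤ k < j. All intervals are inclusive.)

Evaluate at each i in [0,9]:
  i=0: ✗ (lhs fails at k=1 before rhs at j=3)
  i=1: ✗ (lhs fails at k=1 before rhs at j=3)
  i=2: ✓ (rhs at j=3; lhs holds on [2,2])
  i=3: ✓ (rhs at j=3)
  i=4: ✓ (rhs at j=4)
  i=5: ✗ (lhs fails at k=6 before rhs at j=8)
  i=6: ✗ (lhs fails at k=6 before rhs at j=8)
  i=7: ✓ (rhs at j=8; lhs holds on [7,7])
  i=8: ✓ (rhs at j=8)
  i=9: ✓ (rhs at j=9)

2, 3, 4, 7, 8, 9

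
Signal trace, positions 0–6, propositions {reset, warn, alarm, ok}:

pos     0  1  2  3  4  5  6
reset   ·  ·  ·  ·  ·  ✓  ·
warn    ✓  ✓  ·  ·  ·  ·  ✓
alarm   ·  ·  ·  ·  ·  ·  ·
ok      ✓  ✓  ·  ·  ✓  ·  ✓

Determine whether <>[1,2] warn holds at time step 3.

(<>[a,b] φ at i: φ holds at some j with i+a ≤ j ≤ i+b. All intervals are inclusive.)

No

Check warn at each j in [4,5]:
  j=4: false
  j=5: false
No position in the window satisfies it → formula fails.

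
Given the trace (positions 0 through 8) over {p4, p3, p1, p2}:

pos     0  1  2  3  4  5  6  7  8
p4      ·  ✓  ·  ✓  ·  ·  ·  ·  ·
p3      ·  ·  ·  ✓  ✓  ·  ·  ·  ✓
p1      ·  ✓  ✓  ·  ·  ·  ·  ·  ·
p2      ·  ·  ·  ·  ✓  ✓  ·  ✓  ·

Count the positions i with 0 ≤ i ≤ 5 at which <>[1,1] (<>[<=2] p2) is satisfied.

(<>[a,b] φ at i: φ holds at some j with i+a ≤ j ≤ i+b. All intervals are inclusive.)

5

Evaluate at each i in [0,5]:
  i=0: ✗ (none in [1,1])
  i=1: ✓ (witness j=2)
  i=2: ✓ (witness j=3)
  i=3: ✓ (witness j=4)
  i=4: ✓ (witness j=5)
  i=5: ✓ (witness j=6)
Positions where it holds: {1, 2, 3, 4, 5} → 5.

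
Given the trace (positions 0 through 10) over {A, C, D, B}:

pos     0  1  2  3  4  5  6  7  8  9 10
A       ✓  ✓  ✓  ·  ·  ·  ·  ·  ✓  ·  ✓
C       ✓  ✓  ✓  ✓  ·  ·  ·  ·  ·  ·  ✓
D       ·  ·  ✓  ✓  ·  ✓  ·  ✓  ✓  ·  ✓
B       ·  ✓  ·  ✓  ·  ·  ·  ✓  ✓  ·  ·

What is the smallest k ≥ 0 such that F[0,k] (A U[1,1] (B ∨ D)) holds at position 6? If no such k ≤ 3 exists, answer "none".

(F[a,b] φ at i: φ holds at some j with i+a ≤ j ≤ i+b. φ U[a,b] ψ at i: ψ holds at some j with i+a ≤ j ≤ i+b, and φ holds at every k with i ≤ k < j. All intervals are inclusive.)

none

Scan j = 6,7,… for (A U[1,1] (B ∨ D)):
  j=6: fails
  j=7: fails
  j=8: fails
  j=9: fails
No j in [6,9] satisfies it → none.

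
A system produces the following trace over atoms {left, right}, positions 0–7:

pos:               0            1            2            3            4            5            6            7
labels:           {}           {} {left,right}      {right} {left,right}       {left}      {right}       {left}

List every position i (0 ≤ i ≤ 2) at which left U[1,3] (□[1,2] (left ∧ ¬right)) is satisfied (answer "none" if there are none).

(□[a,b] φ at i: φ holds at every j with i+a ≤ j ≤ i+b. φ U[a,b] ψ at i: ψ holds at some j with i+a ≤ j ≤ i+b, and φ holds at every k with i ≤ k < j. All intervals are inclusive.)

none

Evaluate at each i in [0,2]:
  i=0: ✗ (no rhs in [1,3])
  i=1: ✗ (no rhs in [2,4])
  i=2: ✗ (no rhs in [3,5])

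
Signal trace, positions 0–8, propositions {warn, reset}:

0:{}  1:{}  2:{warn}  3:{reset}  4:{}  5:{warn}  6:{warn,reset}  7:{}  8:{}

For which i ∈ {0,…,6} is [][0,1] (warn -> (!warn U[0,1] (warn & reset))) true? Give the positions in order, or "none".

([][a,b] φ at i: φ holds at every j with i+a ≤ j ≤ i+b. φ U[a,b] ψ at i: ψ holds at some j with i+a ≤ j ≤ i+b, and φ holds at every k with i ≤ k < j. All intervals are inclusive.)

Evaluate at each i in [0,6]:
  i=0: ✓ (all of [0,1])
  i=1: ✗ (fails at j=2)
  i=2: ✗ (fails at j=2)
  i=3: ✓ (all of [3,4])
  i=4: ✗ (fails at j=5)
  i=5: ✗ (fails at j=5)
  i=6: ✓ (all of [6,7])

0, 3, 6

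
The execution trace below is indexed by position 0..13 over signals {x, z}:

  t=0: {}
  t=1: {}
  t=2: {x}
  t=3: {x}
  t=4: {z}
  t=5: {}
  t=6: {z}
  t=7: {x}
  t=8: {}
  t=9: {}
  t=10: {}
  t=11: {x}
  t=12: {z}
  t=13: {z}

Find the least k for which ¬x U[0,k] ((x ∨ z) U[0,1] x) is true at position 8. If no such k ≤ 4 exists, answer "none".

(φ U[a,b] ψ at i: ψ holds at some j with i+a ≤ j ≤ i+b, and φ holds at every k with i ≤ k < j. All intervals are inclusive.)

3

Need earliest j ≥ 8 with ((x ∨ z) U[0,1] x), and ¬x at every k in [8,j-1].
  j=8: rhs fails.
  j=9: rhs fails.
  j=10: rhs fails.
  j=11: rhs holds; lhs holds on [8,10]. k = 3.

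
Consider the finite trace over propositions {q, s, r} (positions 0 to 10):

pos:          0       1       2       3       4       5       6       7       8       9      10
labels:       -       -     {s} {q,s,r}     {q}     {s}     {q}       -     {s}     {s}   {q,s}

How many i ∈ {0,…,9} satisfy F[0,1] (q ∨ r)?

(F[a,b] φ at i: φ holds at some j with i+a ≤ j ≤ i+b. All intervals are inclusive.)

Evaluate at each i in [0,9]:
  i=0: ✗ (none in [0,1])
  i=1: ✗ (none in [1,2])
  i=2: ✓ (witness j=3)
  i=3: ✓ (witness j=3)
  i=4: ✓ (witness j=4)
  i=5: ✓ (witness j=6)
  i=6: ✓ (witness j=6)
  i=7: ✗ (none in [7,8])
  i=8: ✗ (none in [8,9])
  i=9: ✓ (witness j=10)
Positions where it holds: {2, 3, 4, 5, 6, 9} → 6.

6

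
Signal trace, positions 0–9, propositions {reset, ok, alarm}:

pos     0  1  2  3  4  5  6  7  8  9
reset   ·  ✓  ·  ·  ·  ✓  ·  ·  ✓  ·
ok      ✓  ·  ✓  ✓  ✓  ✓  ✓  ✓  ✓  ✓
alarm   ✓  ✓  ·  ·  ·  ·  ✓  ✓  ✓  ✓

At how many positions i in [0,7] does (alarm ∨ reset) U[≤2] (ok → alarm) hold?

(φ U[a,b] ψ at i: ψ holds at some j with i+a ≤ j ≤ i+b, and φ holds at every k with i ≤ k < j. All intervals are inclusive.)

5

Evaluate at each i in [0,7]:
  i=0: ✓ (rhs at j=0)
  i=1: ✓ (rhs at j=1)
  i=2: ✗ (no rhs in [2,4])
  i=3: ✗ (no rhs in [3,5])
  i=4: ✗ (lhs fails at k=4 before rhs at j=6)
  i=5: ✓ (rhs at j=6; lhs holds on [5,5])
  i=6: ✓ (rhs at j=6)
  i=7: ✓ (rhs at j=7)
Positions where it holds: {0, 1, 5, 6, 7} → 5.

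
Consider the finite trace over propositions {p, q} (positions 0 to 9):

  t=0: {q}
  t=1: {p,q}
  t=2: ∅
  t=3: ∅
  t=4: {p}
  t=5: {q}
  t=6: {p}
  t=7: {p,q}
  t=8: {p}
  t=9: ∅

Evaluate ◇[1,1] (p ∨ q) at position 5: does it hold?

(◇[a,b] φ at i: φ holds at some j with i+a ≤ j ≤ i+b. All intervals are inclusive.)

Yes

Check (p ∨ q) at each j in [6,6]:
  j=6: true
Found at j=6 → formula holds.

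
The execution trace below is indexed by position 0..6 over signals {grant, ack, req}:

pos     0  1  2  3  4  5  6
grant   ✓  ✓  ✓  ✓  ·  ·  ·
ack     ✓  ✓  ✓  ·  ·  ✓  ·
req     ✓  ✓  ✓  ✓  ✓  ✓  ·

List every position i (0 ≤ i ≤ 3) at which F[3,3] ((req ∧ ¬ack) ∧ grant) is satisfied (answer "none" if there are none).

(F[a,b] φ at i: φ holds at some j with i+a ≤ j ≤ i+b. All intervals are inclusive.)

0

Evaluate at each i in [0,3]:
  i=0: ✓ (witness j=3)
  i=1: ✗ (none in [4,4])
  i=2: ✗ (none in [5,5])
  i=3: ✗ (none in [6,6])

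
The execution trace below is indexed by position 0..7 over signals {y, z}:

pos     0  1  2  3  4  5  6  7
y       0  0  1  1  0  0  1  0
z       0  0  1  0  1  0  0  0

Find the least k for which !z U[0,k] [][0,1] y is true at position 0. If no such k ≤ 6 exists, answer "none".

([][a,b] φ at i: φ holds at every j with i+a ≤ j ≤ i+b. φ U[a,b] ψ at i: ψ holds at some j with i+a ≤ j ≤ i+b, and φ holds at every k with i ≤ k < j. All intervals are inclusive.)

2

Need earliest j ≥ 0 with [][0,1] y, and !z at every k in [0,j-1].
  j=0: rhs fails.
  j=1: rhs fails.
  j=2: rhs holds; lhs holds on [0,1]. k = 2.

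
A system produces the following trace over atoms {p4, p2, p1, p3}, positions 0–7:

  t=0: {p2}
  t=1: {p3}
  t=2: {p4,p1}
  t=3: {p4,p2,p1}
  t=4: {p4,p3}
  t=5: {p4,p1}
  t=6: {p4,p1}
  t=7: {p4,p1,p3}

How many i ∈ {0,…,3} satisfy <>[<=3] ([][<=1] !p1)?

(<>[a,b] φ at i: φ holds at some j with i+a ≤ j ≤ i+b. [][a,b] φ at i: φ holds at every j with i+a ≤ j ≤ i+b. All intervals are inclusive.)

Evaluate at each i in [0,3]:
  i=0: ✓ (witness j=0)
  i=1: ✗ (none in [1,4])
  i=2: ✗ (none in [2,5])
  i=3: ✗ (none in [3,6])
Positions where it holds: {0} → 1.

1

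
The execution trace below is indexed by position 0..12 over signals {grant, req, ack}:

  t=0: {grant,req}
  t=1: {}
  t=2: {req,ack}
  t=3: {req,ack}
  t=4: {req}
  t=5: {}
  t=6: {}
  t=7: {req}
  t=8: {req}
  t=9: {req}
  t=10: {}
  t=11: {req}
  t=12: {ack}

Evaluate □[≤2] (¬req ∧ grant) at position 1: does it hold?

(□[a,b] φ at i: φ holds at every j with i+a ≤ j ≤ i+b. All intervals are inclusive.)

False

Check (¬req ∧ grant) at every j in [1,3]:
  j=1: false
  j=2: false
  j=3: false
Fails at j=1 → formula fails.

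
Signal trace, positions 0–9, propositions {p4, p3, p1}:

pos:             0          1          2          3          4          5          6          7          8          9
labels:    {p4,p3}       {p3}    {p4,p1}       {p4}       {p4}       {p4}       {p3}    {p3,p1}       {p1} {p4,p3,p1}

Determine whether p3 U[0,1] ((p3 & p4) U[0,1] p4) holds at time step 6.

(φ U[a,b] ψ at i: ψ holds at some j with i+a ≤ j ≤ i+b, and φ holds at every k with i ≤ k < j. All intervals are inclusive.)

Need some j in [6,7] with ((p3 & p4) U[0,1] p4), and p3 at every k in [6,j-1].
  j=6: ((p3 & p4) U[0,1] p4) — fails.
  j=7: ((p3 & p4) U[0,1] p4) — fails.
No j in the window works → until fails.

False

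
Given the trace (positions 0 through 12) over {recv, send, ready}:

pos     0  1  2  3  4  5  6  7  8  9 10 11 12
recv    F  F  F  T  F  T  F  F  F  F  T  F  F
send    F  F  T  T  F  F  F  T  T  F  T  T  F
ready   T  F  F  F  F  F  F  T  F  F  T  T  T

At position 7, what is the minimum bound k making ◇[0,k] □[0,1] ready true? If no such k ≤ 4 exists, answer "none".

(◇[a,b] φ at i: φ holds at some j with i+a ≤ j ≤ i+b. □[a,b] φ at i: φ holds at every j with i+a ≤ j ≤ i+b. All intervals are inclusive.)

Scan j = 7,8,… for □[0,1] ready:
  j=7: fails
  j=8: fails
  j=9: fails
  j=10: holds
First hit at j=10, so smallest k = 10-7 = 3.

3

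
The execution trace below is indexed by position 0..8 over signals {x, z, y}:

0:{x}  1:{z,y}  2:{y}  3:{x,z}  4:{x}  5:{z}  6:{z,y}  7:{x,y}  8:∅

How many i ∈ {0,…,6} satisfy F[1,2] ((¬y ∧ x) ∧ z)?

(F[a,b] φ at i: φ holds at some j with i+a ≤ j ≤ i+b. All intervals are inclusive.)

2

Evaluate at each i in [0,6]:
  i=0: ✗ (none in [1,2])
  i=1: ✓ (witness j=3)
  i=2: ✓ (witness j=3)
  i=3: ✗ (none in [4,5])
  i=4: ✗ (none in [5,6])
  i=5: ✗ (none in [6,7])
  i=6: ✗ (none in [7,8])
Positions where it holds: {1, 2} → 2.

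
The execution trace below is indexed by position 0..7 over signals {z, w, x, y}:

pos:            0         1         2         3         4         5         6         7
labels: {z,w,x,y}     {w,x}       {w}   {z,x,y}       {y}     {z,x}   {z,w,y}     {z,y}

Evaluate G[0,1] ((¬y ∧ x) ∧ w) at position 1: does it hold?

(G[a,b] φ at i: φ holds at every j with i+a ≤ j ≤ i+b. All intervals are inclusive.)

Does not hold

Check ((¬y ∧ x) ∧ w) at every j in [1,2]:
  j=1: true
  j=2: false
Fails at j=2 → formula fails.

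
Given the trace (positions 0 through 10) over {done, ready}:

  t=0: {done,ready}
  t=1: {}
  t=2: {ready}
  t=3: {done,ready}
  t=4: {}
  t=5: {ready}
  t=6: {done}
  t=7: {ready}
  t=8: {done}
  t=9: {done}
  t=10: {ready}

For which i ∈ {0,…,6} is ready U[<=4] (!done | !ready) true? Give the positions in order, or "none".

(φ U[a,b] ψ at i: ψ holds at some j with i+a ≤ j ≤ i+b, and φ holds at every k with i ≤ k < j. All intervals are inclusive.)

Evaluate at each i in [0,6]:
  i=0: ✓ (rhs at j=1; lhs holds on [0,0])
  i=1: ✓ (rhs at j=1)
  i=2: ✓ (rhs at j=2)
  i=3: ✓ (rhs at j=4; lhs holds on [3,3])
  i=4: ✓ (rhs at j=4)
  i=5: ✓ (rhs at j=5)
  i=6: ✓ (rhs at j=6)

0, 1, 2, 3, 4, 5, 6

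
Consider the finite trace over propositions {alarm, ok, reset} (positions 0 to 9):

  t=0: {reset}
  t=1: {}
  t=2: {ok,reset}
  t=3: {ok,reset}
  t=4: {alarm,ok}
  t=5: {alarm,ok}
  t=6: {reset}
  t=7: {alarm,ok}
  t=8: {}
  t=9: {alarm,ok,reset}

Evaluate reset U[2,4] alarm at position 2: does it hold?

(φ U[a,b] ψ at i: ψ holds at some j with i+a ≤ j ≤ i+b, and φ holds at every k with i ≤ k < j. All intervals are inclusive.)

Holds

Need some j in [4,6] with alarm, and reset at every k in [2,j-1].
  j=4: alarm holds; reset holds at every k in [2,3] → satisfied.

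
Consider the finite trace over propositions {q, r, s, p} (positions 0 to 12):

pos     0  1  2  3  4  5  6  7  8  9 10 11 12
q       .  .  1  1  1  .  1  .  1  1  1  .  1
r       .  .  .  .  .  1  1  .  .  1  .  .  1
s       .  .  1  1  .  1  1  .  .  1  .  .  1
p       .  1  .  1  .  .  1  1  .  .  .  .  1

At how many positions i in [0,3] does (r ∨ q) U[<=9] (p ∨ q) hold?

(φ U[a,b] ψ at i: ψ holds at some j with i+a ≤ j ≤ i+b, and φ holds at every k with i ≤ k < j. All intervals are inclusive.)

3

Evaluate at each i in [0,3]:
  i=0: ✗ (lhs fails at k=0 before rhs at j=1)
  i=1: ✓ (rhs at j=1)
  i=2: ✓ (rhs at j=2)
  i=3: ✓ (rhs at j=3)
Positions where it holds: {1, 2, 3} → 3.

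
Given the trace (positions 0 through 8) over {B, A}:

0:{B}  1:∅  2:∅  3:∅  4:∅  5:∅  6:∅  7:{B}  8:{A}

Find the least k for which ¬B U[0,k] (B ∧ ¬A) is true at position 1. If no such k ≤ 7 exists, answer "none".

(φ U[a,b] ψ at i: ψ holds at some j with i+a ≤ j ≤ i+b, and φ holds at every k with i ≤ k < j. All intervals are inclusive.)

6

Need earliest j ≥ 1 with (B ∧ ¬A), and ¬B at every k in [1,j-1].
  j=1: rhs fails.
  j=2: rhs fails.
  j=3: rhs fails.
  j=4: rhs fails.
  j=5: rhs fails.
  j=6: rhs fails.
  j=7: rhs holds; lhs holds on [1,6]. k = 6.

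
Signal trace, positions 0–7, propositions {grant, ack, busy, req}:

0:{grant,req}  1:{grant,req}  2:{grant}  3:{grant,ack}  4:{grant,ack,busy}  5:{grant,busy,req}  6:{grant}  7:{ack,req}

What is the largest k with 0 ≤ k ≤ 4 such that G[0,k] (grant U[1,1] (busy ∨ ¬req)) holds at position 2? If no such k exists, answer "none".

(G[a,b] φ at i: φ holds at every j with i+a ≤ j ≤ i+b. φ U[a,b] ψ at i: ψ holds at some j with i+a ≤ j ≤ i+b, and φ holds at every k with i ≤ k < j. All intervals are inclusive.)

(grant U[1,1] (busy ∨ ¬req)) must hold from j=2 onward; find where it first fails.
  j=2: holds
  j=3: holds
  j=4: holds
  j=5: holds
  j=6: fails
Holds on [2,5], so largest k = 3.

3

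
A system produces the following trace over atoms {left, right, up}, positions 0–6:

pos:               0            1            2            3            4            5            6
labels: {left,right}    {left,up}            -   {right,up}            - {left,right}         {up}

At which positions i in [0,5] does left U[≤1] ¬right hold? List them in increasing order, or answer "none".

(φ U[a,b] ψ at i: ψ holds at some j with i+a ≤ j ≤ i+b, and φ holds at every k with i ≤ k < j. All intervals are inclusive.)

0, 1, 2, 4, 5

Evaluate at each i in [0,5]:
  i=0: ✓ (rhs at j=1; lhs holds on [0,0])
  i=1: ✓ (rhs at j=1)
  i=2: ✓ (rhs at j=2)
  i=3: ✗ (lhs fails at k=3 before rhs at j=4)
  i=4: ✓ (rhs at j=4)
  i=5: ✓ (rhs at j=6; lhs holds on [5,5])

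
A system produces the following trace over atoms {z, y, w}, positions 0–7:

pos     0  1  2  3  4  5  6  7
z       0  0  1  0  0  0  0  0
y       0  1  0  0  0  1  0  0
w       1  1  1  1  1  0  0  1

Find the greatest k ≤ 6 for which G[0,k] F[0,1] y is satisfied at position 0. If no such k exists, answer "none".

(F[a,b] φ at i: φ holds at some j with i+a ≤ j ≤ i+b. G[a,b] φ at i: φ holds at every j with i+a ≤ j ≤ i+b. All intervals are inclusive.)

F[0,1] y must hold from j=0 onward; find where it first fails.
  j=0: holds
  j=1: holds
  j=2: fails
Holds on [0,1], so largest k = 1.

1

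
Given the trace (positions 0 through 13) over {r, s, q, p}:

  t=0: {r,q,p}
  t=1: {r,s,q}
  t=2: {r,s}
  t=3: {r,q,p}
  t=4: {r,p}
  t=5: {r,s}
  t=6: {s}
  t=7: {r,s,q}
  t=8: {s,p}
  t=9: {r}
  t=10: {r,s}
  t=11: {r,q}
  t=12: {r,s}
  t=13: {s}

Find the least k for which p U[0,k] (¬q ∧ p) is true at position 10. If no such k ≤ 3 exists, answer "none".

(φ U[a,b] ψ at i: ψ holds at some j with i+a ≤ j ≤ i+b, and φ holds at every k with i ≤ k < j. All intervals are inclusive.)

Need earliest j ≥ 10 with (¬q ∧ p), and p at every k in [10,j-1].
  j=10: rhs fails.
  j=11: rhs fails.
  j=12: rhs fails.
  j=13: rhs fails.
No witness within the range → none.

none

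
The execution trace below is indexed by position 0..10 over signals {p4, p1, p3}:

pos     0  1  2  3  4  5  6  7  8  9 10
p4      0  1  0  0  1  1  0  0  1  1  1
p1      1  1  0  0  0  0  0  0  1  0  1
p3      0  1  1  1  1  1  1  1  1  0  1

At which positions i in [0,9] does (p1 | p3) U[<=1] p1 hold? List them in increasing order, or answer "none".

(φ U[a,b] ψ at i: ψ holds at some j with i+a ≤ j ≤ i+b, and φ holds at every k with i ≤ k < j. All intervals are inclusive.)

0, 1, 7, 8

Evaluate at each i in [0,9]:
  i=0: ✓ (rhs at j=0)
  i=1: ✓ (rhs at j=1)
  i=2: ✗ (no rhs in [2,3])
  i=3: ✗ (no rhs in [3,4])
  i=4: ✗ (no rhs in [4,5])
  i=5: ✗ (no rhs in [5,6])
  i=6: ✗ (no rhs in [6,7])
  i=7: ✓ (rhs at j=8; lhs holds on [7,7])
  i=8: ✓ (rhs at j=8)
  i=9: ✗ (lhs fails at k=9 before rhs at j=10)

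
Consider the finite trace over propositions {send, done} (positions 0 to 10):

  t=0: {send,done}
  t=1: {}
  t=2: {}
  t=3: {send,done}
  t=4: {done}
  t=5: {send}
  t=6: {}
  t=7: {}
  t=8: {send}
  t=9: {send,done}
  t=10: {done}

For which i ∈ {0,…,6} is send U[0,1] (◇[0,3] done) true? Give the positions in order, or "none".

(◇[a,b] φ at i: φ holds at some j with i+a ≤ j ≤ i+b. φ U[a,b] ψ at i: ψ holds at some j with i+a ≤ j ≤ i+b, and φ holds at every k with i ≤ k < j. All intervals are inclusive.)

0, 1, 2, 3, 4, 5, 6

Evaluate at each i in [0,6]:
  i=0: ✓ (rhs at j=0)
  i=1: ✓ (rhs at j=1)
  i=2: ✓ (rhs at j=2)
  i=3: ✓ (rhs at j=3)
  i=4: ✓ (rhs at j=4)
  i=5: ✓ (rhs at j=6; lhs holds on [5,5])
  i=6: ✓ (rhs at j=6)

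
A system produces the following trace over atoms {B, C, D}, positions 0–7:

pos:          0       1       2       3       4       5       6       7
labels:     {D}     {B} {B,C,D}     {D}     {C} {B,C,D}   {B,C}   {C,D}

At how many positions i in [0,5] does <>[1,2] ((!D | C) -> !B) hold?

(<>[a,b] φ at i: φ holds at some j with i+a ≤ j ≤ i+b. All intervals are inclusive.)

4

Evaluate at each i in [0,5]:
  i=0: ✗ (none in [1,2])
  i=1: ✓ (witness j=3)
  i=2: ✓ (witness j=3)
  i=3: ✓ (witness j=4)
  i=4: ✗ (none in [5,6])
  i=5: ✓ (witness j=7)
Positions where it holds: {1, 2, 3, 5} → 4.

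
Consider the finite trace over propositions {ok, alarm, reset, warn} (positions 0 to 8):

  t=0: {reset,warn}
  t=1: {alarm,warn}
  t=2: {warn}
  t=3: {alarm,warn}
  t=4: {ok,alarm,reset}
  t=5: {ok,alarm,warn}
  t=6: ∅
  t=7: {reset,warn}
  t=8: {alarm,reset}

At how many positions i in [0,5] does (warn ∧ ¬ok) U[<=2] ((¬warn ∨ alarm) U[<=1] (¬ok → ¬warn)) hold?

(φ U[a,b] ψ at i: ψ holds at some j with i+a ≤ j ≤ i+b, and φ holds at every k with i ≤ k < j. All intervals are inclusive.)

5

Evaluate at each i in [0,5]:
  i=0: ✗ (no rhs in [0,2])
  i=1: ✓ (rhs at j=3; lhs holds on [1,2])
  i=2: ✓ (rhs at j=3; lhs holds on [2,2])
  i=3: ✓ (rhs at j=3)
  i=4: ✓ (rhs at j=4)
  i=5: ✓ (rhs at j=5)
Positions where it holds: {1, 2, 3, 4, 5} → 5.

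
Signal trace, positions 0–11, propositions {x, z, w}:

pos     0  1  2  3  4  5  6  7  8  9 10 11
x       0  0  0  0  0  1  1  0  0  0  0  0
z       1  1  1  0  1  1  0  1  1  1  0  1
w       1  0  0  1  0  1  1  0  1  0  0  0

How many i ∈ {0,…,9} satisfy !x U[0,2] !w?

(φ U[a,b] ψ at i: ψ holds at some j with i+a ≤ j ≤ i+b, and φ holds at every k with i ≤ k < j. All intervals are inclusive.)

Evaluate at each i in [0,9]:
  i=0: ✓ (rhs at j=1; lhs holds on [0,0])
  i=1: ✓ (rhs at j=1)
  i=2: ✓ (rhs at j=2)
  i=3: ✓ (rhs at j=4; lhs holds on [3,3])
  i=4: ✓ (rhs at j=4)
  i=5: ✗ (lhs fails at k=5 before rhs at j=7)
  i=6: ✗ (lhs fails at k=6 before rhs at j=7)
  i=7: ✓ (rhs at j=7)
  i=8: ✓ (rhs at j=9; lhs holds on [8,8])
  i=9: ✓ (rhs at j=9)
Positions where it holds: {0, 1, 2, 3, 4, 7, 8, 9} → 8.

8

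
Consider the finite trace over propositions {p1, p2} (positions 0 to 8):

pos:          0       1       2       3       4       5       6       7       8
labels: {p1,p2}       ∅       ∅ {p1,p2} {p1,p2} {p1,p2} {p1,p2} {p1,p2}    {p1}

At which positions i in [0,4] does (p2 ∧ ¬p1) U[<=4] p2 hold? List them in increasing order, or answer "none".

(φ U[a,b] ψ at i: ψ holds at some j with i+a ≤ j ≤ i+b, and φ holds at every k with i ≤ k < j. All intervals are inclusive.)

0, 3, 4

Evaluate at each i in [0,4]:
  i=0: ✓ (rhs at j=0)
  i=1: ✗ (lhs fails at k=1 before rhs at j=3)
  i=2: ✗ (lhs fails at k=2 before rhs at j=3)
  i=3: ✓ (rhs at j=3)
  i=4: ✓ (rhs at j=4)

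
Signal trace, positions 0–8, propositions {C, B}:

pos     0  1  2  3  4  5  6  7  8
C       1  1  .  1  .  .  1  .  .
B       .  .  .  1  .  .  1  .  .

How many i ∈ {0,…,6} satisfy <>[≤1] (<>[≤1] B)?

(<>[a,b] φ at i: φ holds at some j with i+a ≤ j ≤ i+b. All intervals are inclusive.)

Evaluate at each i in [0,6]:
  i=0: ✗ (none in [0,1])
  i=1: ✓ (witness j=2)
  i=2: ✓ (witness j=2)
  i=3: ✓ (witness j=3)
  i=4: ✓ (witness j=5)
  i=5: ✓ (witness j=5)
  i=6: ✓ (witness j=6)
Positions where it holds: {1, 2, 3, 4, 5, 6} → 6.

6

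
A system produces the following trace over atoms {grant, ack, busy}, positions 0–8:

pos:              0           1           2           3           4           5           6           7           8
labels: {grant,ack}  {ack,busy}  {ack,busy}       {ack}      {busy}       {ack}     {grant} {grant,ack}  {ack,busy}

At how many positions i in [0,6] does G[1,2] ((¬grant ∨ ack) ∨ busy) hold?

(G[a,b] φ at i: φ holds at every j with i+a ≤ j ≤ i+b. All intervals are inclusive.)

5

Evaluate at each i in [0,6]:
  i=0: ✓ (all of [1,2])
  i=1: ✓ (all of [2,3])
  i=2: ✓ (all of [3,4])
  i=3: ✓ (all of [4,5])
  i=4: ✗ (fails at j=6)
  i=5: ✗ (fails at j=6)
  i=6: ✓ (all of [7,8])
Positions where it holds: {0, 1, 2, 3, 6} → 5.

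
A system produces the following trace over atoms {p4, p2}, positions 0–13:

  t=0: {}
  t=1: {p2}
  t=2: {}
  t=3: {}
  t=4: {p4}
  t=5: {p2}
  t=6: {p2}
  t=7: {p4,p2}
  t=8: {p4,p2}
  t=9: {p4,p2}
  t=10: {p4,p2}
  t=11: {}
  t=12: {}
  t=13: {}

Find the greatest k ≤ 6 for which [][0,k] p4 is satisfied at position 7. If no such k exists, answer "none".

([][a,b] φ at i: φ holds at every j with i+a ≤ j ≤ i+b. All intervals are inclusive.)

p4 must hold from j=7 onward; find where it first fails.
  j=7: holds
  j=8: holds
  j=9: holds
  j=10: holds
  j=11: fails
Holds on [7,10], so largest k = 3.

3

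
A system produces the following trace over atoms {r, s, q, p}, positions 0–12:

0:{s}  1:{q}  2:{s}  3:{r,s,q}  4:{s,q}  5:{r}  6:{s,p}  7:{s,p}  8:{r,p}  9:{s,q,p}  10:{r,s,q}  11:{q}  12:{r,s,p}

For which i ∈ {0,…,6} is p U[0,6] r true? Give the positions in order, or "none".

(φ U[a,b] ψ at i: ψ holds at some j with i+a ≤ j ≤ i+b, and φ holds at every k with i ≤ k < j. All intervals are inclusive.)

3, 5, 6

Evaluate at each i in [0,6]:
  i=0: ✗ (lhs fails at k=0 before rhs at j=3)
  i=1: ✗ (lhs fails at k=1 before rhs at j=3)
  i=2: ✗ (lhs fails at k=2 before rhs at j=3)
  i=3: ✓ (rhs at j=3)
  i=4: ✗ (lhs fails at k=4 before rhs at j=5)
  i=5: ✓ (rhs at j=5)
  i=6: ✓ (rhs at j=8; lhs holds on [6,7])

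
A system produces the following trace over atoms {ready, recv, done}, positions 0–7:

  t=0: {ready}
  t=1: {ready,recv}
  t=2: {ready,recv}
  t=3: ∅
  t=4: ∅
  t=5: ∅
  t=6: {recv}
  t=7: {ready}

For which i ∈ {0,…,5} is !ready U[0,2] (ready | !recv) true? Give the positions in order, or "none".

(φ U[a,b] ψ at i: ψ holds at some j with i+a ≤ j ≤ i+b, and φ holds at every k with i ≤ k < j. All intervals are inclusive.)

Evaluate at each i in [0,5]:
  i=0: ✓ (rhs at j=0)
  i=1: ✓ (rhs at j=1)
  i=2: ✓ (rhs at j=2)
  i=3: ✓ (rhs at j=3)
  i=4: ✓ (rhs at j=4)
  i=5: ✓ (rhs at j=5)

0, 1, 2, 3, 4, 5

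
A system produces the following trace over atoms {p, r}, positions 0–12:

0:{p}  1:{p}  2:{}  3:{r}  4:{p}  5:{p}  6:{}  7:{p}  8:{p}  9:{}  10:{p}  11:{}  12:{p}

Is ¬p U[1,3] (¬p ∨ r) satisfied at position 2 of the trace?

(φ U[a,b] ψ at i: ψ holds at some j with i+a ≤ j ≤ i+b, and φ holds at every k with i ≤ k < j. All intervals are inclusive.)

Holds

Need some j in [3,5] with (¬p ∨ r), and ¬p at every k in [2,j-1].
  j=3: (¬p ∨ r) holds; ¬p holds at every k in [2,2] → satisfied.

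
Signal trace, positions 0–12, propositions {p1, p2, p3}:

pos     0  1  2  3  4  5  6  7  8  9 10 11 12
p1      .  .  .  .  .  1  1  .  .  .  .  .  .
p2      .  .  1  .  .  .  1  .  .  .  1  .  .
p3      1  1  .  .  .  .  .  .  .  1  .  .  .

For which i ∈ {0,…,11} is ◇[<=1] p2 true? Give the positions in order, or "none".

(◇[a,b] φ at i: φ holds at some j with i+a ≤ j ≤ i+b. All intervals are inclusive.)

Evaluate at each i in [0,11]:
  i=0: ✗ (none in [0,1])
  i=1: ✓ (witness j=2)
  i=2: ✓ (witness j=2)
  i=3: ✗ (none in [3,4])
  i=4: ✗ (none in [4,5])
  i=5: ✓ (witness j=6)
  i=6: ✓ (witness j=6)
  i=7: ✗ (none in [7,8])
  i=8: ✗ (none in [8,9])
  i=9: ✓ (witness j=10)
  i=10: ✓ (witness j=10)
  i=11: ✗ (none in [11,12])

1, 2, 5, 6, 9, 10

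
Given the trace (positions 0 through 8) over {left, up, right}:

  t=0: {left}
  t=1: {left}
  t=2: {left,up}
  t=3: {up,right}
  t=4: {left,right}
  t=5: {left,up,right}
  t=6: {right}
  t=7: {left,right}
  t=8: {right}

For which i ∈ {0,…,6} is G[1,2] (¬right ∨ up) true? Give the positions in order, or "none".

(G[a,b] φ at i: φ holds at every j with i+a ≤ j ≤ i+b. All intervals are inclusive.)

Evaluate at each i in [0,6]:
  i=0: ✓ (all of [1,2])
  i=1: ✓ (all of [2,3])
  i=2: ✗ (fails at j=4)
  i=3: ✗ (fails at j=4)
  i=4: ✗ (fails at j=6)
  i=5: ✗ (fails at j=6)
  i=6: ✗ (fails at j=7)

0, 1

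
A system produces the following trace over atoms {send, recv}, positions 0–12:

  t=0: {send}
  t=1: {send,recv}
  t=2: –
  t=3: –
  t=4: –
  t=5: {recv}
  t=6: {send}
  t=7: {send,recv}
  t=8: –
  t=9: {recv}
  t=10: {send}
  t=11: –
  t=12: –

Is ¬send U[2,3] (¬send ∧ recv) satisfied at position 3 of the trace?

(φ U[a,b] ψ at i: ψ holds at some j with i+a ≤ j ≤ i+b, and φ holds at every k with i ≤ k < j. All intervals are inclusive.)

Need some j in [5,6] with (¬send ∧ recv), and ¬send at every k in [3,j-1].
  j=5: (¬send ∧ recv) holds; ¬send holds at every k in [3,4] → satisfied.

Holds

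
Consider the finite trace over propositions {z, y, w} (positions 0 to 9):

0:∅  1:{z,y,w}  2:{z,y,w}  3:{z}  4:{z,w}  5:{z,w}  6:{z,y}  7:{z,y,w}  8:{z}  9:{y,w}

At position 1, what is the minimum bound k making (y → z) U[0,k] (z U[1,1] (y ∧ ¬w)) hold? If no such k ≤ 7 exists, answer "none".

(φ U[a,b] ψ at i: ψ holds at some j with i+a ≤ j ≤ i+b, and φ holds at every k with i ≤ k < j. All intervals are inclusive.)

Need earliest j ≥ 1 with (z U[1,1] (y ∧ ¬w)), and (y → z) at every k in [1,j-1].
  j=1: rhs fails.
  j=2: rhs fails.
  j=3: rhs fails.
  j=4: rhs fails.
  j=5: rhs holds; lhs holds on [1,4]. k = 4.

4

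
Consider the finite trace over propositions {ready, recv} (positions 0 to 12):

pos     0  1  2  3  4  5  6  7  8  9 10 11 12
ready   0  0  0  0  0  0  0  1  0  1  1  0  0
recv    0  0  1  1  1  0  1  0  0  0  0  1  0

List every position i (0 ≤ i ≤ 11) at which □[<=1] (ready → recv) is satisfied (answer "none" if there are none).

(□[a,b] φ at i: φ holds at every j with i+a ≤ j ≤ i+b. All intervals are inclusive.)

Evaluate at each i in [0,11]:
  i=0: ✓ (all of [0,1])
  i=1: ✓ (all of [1,2])
  i=2: ✓ (all of [2,3])
  i=3: ✓ (all of [3,4])
  i=4: ✓ (all of [4,5])
  i=5: ✓ (all of [5,6])
  i=6: ✗ (fails at j=7)
  i=7: ✗ (fails at j=7)
  i=8: ✗ (fails at j=9)
  i=9: ✗ (fails at j=9)
  i=10: ✗ (fails at j=10)
  i=11: ✓ (all of [11,12])

0, 1, 2, 3, 4, 5, 11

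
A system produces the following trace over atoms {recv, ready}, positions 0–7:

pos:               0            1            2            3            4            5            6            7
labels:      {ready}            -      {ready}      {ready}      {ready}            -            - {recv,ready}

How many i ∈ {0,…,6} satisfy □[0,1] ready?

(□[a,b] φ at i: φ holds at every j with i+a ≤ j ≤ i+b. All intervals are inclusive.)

Evaluate at each i in [0,6]:
  i=0: ✗ (fails at j=1)
  i=1: ✗ (fails at j=1)
  i=2: ✓ (all of [2,3])
  i=3: ✓ (all of [3,4])
  i=4: ✗ (fails at j=5)
  i=5: ✗ (fails at j=5)
  i=6: ✗ (fails at j=6)
Positions where it holds: {2, 3} → 2.

2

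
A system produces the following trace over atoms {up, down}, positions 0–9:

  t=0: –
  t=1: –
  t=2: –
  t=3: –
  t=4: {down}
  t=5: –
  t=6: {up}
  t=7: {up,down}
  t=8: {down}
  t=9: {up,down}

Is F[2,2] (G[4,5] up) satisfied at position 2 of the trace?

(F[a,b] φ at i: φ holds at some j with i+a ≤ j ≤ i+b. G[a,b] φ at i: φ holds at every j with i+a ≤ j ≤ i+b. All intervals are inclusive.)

Check G[4,5] up at each j in [4,4]:
  j=4: fails at 8
No position in the window satisfies it → formula fails.

False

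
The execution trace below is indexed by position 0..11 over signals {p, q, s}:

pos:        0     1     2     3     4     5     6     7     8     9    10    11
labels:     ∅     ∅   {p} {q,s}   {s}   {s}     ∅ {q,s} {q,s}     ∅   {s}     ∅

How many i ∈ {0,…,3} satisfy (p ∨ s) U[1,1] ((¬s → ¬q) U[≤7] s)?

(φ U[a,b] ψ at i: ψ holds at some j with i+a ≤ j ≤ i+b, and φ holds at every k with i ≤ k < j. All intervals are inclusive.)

2

Evaluate at each i in [0,3]:
  i=0: ✗ (lhs fails at k=0 before rhs at j=1)
  i=1: ✗ (lhs fails at k=1 before rhs at j=2)
  i=2: ✓ (rhs at j=3; lhs holds on [2,2])
  i=3: ✓ (rhs at j=4; lhs holds on [3,3])
Positions where it holds: {2, 3} → 2.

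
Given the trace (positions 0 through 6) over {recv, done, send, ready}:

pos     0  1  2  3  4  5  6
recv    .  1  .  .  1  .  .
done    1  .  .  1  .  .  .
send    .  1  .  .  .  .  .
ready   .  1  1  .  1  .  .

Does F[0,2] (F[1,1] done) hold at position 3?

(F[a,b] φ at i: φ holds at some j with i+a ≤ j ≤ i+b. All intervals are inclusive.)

Check F[1,1] done at each j in [3,5]:
  j=3: fails (none in [4,4])
  j=4: fails (none in [5,5])
  j=5: fails (none in [6,6])
No position in the window satisfies it → formula fails.

Does not hold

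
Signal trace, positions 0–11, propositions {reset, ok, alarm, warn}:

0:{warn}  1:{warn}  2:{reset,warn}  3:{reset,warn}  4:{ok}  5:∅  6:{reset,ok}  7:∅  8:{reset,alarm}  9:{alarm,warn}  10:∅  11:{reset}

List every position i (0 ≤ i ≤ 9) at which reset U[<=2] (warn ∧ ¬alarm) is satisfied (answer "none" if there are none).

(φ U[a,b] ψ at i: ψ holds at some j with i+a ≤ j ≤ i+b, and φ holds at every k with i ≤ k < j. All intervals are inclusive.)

Evaluate at each i in [0,9]:
  i=0: ✓ (rhs at j=0)
  i=1: ✓ (rhs at j=1)
  i=2: ✓ (rhs at j=2)
  i=3: ✓ (rhs at j=3)
  i=4: ✗ (no rhs in [4,6])
  i=5: ✗ (no rhs in [5,7])
  i=6: ✗ (no rhs in [6,8])
  i=7: ✗ (no rhs in [7,9])
  i=8: ✗ (no rhs in [8,10])
  i=9: ✗ (no rhs in [9,11])

0, 1, 2, 3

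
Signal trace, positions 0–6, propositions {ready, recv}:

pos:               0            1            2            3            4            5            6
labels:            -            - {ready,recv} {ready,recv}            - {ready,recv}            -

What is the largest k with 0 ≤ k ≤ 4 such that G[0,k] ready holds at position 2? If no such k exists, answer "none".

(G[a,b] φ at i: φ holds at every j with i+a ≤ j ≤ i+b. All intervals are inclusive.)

1

ready must hold from j=2 onward; find where it first fails.
  j=2: holds
  j=3: holds
  j=4: fails
Holds on [2,3], so largest k = 1.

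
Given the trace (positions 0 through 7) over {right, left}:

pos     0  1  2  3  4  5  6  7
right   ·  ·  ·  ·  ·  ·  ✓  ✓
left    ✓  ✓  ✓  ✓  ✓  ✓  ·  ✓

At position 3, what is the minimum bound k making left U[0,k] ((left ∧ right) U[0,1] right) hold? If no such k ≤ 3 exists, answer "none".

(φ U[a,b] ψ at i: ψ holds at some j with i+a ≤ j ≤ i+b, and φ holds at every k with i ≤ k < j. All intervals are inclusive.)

3

Need earliest j ≥ 3 with ((left ∧ right) U[0,1] right), and left at every k in [3,j-1].
  j=3: rhs fails.
  j=4: rhs fails.
  j=5: rhs fails.
  j=6: rhs holds; lhs holds on [3,5]. k = 3.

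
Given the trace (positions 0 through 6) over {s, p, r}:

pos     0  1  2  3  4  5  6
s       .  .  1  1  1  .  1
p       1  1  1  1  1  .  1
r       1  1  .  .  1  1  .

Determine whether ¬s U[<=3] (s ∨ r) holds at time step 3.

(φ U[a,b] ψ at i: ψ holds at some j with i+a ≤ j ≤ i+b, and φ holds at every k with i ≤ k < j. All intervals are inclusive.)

Yes

Need some j in [3,6] with (s ∨ r), and ¬s at every k in [3,j-1].
  j=3: (s ∨ r) holds; no prefix to check → satisfied.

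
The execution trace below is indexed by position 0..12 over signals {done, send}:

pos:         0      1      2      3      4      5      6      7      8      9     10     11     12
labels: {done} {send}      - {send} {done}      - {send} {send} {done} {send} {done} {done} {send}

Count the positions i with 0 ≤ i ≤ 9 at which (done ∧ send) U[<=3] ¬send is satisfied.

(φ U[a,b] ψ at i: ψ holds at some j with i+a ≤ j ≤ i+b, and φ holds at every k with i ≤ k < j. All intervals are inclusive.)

Evaluate at each i in [0,9]:
  i=0: ✓ (rhs at j=0)
  i=1: ✗ (lhs fails at k=1 before rhs at j=2)
  i=2: ✓ (rhs at j=2)
  i=3: ✗ (lhs fails at k=3 before rhs at j=4)
  i=4: ✓ (rhs at j=4)
  i=5: ✓ (rhs at j=5)
  i=6: ✗ (lhs fails at k=6 before rhs at j=8)
  i=7: ✗ (lhs fails at k=7 before rhs at j=8)
  i=8: ✓ (rhs at j=8)
  i=9: ✗ (lhs fails at k=9 before rhs at j=10)
Positions where it holds: {0, 2, 4, 5, 8} → 5.

5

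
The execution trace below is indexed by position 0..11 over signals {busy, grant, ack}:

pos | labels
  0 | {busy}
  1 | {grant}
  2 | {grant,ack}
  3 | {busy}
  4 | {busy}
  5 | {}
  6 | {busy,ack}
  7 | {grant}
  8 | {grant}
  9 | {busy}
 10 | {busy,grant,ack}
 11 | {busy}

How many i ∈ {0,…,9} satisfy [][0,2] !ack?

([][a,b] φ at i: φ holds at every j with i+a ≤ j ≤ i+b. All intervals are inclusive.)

2

Evaluate at each i in [0,9]:
  i=0: ✗ (fails at j=2)
  i=1: ✗ (fails at j=2)
  i=2: ✗ (fails at j=2)
  i=3: ✓ (all of [3,5])
  i=4: ✗ (fails at j=6)
  i=5: ✗ (fails at j=6)
  i=6: ✗ (fails at j=6)
  i=7: ✓ (all of [7,9])
  i=8: ✗ (fails at j=10)
  i=9: ✗ (fails at j=10)
Positions where it holds: {3, 7} → 2.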